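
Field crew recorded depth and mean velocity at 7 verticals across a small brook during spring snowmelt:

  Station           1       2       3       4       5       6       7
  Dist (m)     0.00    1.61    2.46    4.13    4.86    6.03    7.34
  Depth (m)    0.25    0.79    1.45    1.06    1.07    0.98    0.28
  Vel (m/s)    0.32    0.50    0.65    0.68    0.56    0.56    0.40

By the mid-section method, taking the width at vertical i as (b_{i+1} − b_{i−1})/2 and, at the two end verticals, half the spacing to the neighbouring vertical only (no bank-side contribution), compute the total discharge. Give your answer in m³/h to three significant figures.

14100 m³/h

w_1 = (1.61 − 0.00)/2 = 0.805 m; q_1 = 0.32 × 0.25 × 0.805 = 0.06440 m³/s
w_2 = (2.46 − 0.00)/2 = 1.23 m; q_2 = 0.50 × 0.79 × 1.23 = 0.4859 m³/s
w_3 = (4.13 − 1.61)/2 = 1.26 m; q_3 = 0.65 × 1.45 × 1.26 = 1.188 m³/s
w_4 = (4.86 − 2.46)/2 = 1.2 m; q_4 = 0.68 × 1.06 × 1.2 = 0.8650 m³/s
w_5 = (6.03 − 4.13)/2 = 0.95 m; q_5 = 0.56 × 1.07 × 0.95 = 0.5692 m³/s
w_6 = (7.34 − 4.86)/2 = 1.24 m; q_6 = 0.56 × 0.98 × 1.24 = 0.6805 m³/s
w_7 = (7.34 − 6.03)/2 = 0.655 m; q_7 = 0.40 × 0.28 × 0.655 = 0.07336 m³/s
Q = Σ qᵢ = 3.926 m³/s
= 3.926 × 3600 = 14130 m³/h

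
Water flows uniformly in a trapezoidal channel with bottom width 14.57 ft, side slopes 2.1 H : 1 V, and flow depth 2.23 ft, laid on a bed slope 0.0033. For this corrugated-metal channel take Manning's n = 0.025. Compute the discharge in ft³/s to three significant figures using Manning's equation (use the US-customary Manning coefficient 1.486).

A = (b + z·y)·y = (14.57 + 2.1×2.23)×2.23 = 42.93 ft²
P = b + 2y√(1+z²) = 14.57 + 2×2.23×√(1+2.1²) = 24.94 ft
R = A/P = 42.93/24.94 = 1.721 ft
Q = (1.486/n)·A·R^(2/3)·S^(1/2) = (1.486/0.025) × 42.93 × 1.721^(2/3) × 0.0033^(1/2) = 210.6 ft³/s

211 ft³/s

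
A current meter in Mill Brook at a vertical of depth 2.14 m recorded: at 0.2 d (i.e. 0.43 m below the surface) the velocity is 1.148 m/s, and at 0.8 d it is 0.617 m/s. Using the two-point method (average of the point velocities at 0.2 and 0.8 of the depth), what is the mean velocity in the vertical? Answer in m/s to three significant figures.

v̄ = (1.148 + 0.617) / 2 = 0.8825 m/s

0.883 m/s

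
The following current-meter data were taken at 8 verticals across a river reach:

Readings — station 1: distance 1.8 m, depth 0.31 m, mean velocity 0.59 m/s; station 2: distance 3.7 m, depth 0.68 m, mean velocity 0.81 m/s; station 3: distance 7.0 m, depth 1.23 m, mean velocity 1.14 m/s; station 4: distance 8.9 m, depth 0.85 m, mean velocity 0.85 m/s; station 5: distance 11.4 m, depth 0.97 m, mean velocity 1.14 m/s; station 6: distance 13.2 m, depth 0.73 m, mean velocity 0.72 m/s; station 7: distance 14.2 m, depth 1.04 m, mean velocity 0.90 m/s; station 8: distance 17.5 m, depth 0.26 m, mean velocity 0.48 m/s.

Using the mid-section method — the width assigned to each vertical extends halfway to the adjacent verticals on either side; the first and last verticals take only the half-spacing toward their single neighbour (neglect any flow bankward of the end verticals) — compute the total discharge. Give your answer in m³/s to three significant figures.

w_1 = (3.7 − 1.8)/2 = 0.95 m; q_1 = 0.59 × 0.31 × 0.95 = 0.1738 m³/s
w_2 = (7.0 − 1.8)/2 = 2.6 m; q_2 = 0.81 × 0.68 × 2.6 = 1.432 m³/s
w_3 = (8.9 − 3.7)/2 = 2.6 m; q_3 = 1.14 × 1.23 × 2.6 = 3.646 m³/s
w_4 = (11.4 − 7.0)/2 = 2.2 m; q_4 = 0.85 × 0.85 × 2.2 = 1.590 m³/s
w_5 = (13.2 − 8.9)/2 = 2.15 m; q_5 = 1.14 × 0.97 × 2.15 = 2.377 m³/s
w_6 = (14.2 − 11.4)/2 = 1.4 m; q_6 = 0.72 × 0.73 × 1.4 = 0.7358 m³/s
w_7 = (17.5 − 13.2)/2 = 2.15 m; q_7 = 0.90 × 1.04 × 2.15 = 2.012 m³/s
w_8 = (17.5 − 14.2)/2 = 1.65 m; q_8 = 0.48 × 0.26 × 1.65 = 0.2059 m³/s
Q = Σ qᵢ = 12.17 m³/s

12.2 m³/s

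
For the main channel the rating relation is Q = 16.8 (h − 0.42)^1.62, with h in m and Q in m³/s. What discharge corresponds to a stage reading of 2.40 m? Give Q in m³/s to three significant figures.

Q = 16.8 × (2.40 − 0.42)^1.62 = 16.8 × 1.98^1.62 = 50.81 m³/s

50.8 m³/s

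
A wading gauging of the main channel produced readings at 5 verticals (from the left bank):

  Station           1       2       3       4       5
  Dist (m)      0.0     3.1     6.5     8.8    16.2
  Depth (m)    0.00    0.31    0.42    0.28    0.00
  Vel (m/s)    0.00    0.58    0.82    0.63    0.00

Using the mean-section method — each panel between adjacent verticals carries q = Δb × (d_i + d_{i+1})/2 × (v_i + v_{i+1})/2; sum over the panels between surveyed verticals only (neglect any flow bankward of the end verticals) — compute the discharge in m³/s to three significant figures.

1.92 m³/s

Panel 1-2: Δb = 3.1 m, d̄ = (0.00+0.31)/2 = 0.155, v̄ = (0.00+0.58)/2 = 0.29 → q = 3.1×0.155×0.29 = 0.1393 m³/s
Panel 2-3: Δb = 3.4 m, d̄ = (0.31+0.42)/2 = 0.365, v̄ = (0.58+0.82)/2 = 0.7 → q = 3.4×0.365×0.7 = 0.8687 m³/s
Panel 3-4: Δb = 2.3 m, d̄ = (0.42+0.28)/2 = 0.35, v̄ = (0.82+0.63)/2 = 0.725 → q = 2.3×0.35×0.725 = 0.5836 m³/s
Panel 4-5: Δb = 7.4 m, d̄ = (0.28+0.00)/2 = 0.14, v̄ = (0.63+0.00)/2 = 0.315 → q = 7.4×0.14×0.315 = 0.3263 m³/s
Q = Σ q = 1.918 m³/s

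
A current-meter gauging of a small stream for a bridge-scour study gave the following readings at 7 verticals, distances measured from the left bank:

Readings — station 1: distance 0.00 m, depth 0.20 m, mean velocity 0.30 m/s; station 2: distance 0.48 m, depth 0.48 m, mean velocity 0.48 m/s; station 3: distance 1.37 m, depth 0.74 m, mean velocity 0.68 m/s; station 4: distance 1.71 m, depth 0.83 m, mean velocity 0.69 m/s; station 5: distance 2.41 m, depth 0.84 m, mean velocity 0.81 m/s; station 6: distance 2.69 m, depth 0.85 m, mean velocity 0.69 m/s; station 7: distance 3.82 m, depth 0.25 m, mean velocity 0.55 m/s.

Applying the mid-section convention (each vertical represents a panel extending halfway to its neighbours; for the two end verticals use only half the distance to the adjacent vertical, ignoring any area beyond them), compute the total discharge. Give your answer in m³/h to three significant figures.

w_1 = (0.48 − 0.00)/2 = 0.24 m; q_1 = 0.30 × 0.20 × 0.24 = 0.01440 m³/s
w_2 = (1.37 − 0.00)/2 = 0.685 m; q_2 = 0.48 × 0.48 × 0.685 = 0.1578 m³/s
w_3 = (1.71 − 0.48)/2 = 0.615 m; q_3 = 0.68 × 0.74 × 0.615 = 0.3095 m³/s
w_4 = (2.41 − 1.37)/2 = 0.52 m; q_4 = 0.69 × 0.83 × 0.52 = 0.2978 m³/s
w_5 = (2.69 − 1.71)/2 = 0.49 m; q_5 = 0.81 × 0.84 × 0.49 = 0.3334 m³/s
w_6 = (3.82 − 2.41)/2 = 0.705 m; q_6 = 0.69 × 0.85 × 0.705 = 0.4135 m³/s
w_7 = (3.82 − 2.69)/2 = 0.565 m; q_7 = 0.55 × 0.25 × 0.565 = 0.07769 m³/s
Q = Σ qᵢ = 1.604 m³/s
= 1.604 × 3600 = 5775 m³/h

5770 m³/h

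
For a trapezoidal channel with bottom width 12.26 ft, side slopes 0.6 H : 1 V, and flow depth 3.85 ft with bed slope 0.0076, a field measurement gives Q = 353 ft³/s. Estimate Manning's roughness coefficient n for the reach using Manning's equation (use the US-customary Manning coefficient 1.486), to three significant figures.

0.0393

A = (b + z·y)·y = (12.26 + 0.6×3.85)×3.85 = 56.09 ft²
P = b + 2y√(1+z²) = 12.26 + 2×3.85×√(1+0.6²) = 21.24 ft
R = A/P = 56.09/21.24 = 2.641 ft
n = (1.486/Q)·A·R^(2/3)·S^(1/2) = (1.486/353) × 56.09 × 1.911 × 0.08718 = 0.03933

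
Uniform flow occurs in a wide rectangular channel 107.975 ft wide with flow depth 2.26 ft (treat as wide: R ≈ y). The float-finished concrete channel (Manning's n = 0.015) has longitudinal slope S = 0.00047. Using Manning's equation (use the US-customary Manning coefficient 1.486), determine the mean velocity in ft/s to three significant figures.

3.70 ft/s

A = b·y = 107.975 × 2.26 = 244.0 ft²
Wide channel: R ≈ y = 2.26 ft
Q = (1.486/n)·A·R^(2/3)·S^(1/2) = (1.486/0.015) × 244.0 × 2.260^(2/3) × 0.00047^(1/2) = 902.6 ft³/s
V = Q/A = 902.6/244.0 = 3.699 ft/s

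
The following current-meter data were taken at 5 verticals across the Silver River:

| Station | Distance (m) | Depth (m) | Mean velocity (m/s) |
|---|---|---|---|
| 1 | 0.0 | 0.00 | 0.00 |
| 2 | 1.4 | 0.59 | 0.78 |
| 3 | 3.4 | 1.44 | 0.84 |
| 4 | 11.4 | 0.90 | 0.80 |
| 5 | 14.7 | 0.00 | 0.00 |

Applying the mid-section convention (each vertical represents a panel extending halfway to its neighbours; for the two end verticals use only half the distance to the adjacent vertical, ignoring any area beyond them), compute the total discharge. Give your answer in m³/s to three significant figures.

10.9 m³/s

w_2 = (3.4 − 0.0)/2 = 1.7 m; q_2 = 0.78 × 0.59 × 1.7 = 0.7823 m³/s
w_3 = (11.4 − 1.4)/2 = 5 m; q_3 = 0.84 × 1.44 × 5 = 6.048 m³/s
w_4 = (14.7 − 3.4)/2 = 5.65 m; q_4 = 0.80 × 0.90 × 5.65 = 4.068 m³/s
Stations 1, 5 contribute zero (depth or velocity is 0).
Q = Σ qᵢ = 10.90 m³/s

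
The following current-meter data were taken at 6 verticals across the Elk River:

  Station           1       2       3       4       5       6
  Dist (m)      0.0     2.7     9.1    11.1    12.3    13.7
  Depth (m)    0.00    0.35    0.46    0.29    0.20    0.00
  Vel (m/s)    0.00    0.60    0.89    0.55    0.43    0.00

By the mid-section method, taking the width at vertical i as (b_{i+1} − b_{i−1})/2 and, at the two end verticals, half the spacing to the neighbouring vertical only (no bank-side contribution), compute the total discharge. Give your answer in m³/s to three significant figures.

3.04 m³/s

w_2 = (9.1 − 0.0)/2 = 4.55 m; q_2 = 0.60 × 0.35 × 4.55 = 0.9555 m³/s
w_3 = (11.1 − 2.7)/2 = 4.2 m; q_3 = 0.89 × 0.46 × 4.2 = 1.719 m³/s
w_4 = (12.3 − 9.1)/2 = 1.6 m; q_4 = 0.55 × 0.29 × 1.6 = 0.2552 m³/s
w_5 = (13.7 − 11.1)/2 = 1.3 m; q_5 = 0.43 × 0.20 × 1.3 = 0.1118 m³/s
Stations 1, 6 contribute zero (depth or velocity is 0).
Q = Σ qᵢ = 3.042 m³/s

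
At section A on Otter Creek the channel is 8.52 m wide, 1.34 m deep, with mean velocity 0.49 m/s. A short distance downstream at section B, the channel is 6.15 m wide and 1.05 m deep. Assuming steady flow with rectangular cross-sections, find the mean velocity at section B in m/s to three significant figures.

0.866 m/s

Q = A₁V₁ = (8.52×1.34) × 0.49 = 5.594 m³/s
A₂ = 6.15 × 1.05 = 6.458 m²
V₂ = Q/A₂ = 5.594/6.458 = 0.8663 m/s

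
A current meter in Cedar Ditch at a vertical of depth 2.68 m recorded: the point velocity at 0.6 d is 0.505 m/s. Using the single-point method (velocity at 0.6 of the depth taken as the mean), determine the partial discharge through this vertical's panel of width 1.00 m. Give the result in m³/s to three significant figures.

v̄ = v₀.₆ = 0.505 m/s
q = v̄ × d × w = 0.5050 × 2.68 × 1.00 = 1.353 m³/s

1.35 m³/s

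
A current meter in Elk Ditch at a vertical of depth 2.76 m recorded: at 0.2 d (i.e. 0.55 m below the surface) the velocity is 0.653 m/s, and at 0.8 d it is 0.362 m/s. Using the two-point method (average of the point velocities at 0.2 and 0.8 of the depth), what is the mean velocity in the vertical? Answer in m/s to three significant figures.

0.508 m/s

v̄ = (0.653 + 0.362) / 2 = 0.5075 m/s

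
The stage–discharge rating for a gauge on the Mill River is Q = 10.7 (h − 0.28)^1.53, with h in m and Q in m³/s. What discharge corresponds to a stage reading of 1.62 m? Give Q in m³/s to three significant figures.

16.7 m³/s

Q = 10.7 × (1.62 − 0.28)^1.53 = 10.7 × 1.34^1.53 = 16.74 m³/s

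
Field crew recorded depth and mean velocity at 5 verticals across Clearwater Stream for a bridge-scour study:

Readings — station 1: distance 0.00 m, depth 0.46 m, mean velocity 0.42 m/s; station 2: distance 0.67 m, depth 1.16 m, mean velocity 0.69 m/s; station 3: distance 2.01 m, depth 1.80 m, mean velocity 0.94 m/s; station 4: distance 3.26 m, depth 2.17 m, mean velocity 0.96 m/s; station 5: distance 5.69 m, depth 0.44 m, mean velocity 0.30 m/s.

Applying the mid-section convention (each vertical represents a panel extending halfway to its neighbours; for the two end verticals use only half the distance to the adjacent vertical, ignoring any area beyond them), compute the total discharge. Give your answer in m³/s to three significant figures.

w_1 = (0.67 − 0.00)/2 = 0.335 m; q_1 = 0.42 × 0.46 × 0.335 = 0.06472 m³/s
w_2 = (2.01 − 0.00)/2 = 1.005 m; q_2 = 0.69 × 1.16 × 1.005 = 0.8044 m³/s
w_3 = (3.26 − 0.67)/2 = 1.295 m; q_3 = 0.94 × 1.80 × 1.295 = 2.191 m³/s
w_4 = (5.69 − 2.01)/2 = 1.84 m; q_4 = 0.96 × 2.17 × 1.84 = 3.833 m³/s
w_5 = (5.69 − 3.26)/2 = 1.215 m; q_5 = 0.30 × 0.44 × 1.215 = 0.1604 m³/s
Q = Σ qᵢ = 7.054 m³/s

7.05 m³/s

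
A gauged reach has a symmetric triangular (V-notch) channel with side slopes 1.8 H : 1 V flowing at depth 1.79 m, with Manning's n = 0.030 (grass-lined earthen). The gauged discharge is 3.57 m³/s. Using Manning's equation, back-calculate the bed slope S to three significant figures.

0.000478

A = z·y² = 1.8×1.79² = 5.767 m²
P = 2y√(1+z²) = 2×1.79×√(1+1.8²) = 7.372 m
R = A/P = 5.767/7.372 = 0.7824 m
S = (Q·n / (1·A·R^(2/3)))² = (3.57×0.030 / (1×5.767×0.8491))² = 0.0004783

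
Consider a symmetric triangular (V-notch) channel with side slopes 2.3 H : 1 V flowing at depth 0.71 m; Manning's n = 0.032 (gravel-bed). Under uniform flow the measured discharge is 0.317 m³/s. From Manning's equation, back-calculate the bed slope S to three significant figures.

A = z·y² = 2.3×0.71² = 1.159 m²
P = 2y√(1+z²) = 2×0.71×√(1+2.3²) = 3.561 m
R = A/P = 1.159/3.561 = 0.3256 m
S = (Q·n / (1·A·R^(2/3)))² = (0.317×0.032 / (1×1.159×0.4732))² = 0.0003418

0.000342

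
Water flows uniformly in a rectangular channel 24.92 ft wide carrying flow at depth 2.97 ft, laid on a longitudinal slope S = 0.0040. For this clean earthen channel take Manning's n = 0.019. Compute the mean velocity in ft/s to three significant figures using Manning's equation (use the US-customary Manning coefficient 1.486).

8.86 ft/s

A = b·y = 24.92 × 2.97 = 74.01 ft²
P = b + 2y = 24.92 + 2×2.97 = 30.86 ft
R = A/P = 74.01/30.86 = 2.398 ft
Q = (1.486/n)·A·R^(2/3)·S^(1/2) = (1.486/0.019) × 74.01 × 2.398^(2/3) × 0.0040^(1/2) = 656.0 ft³/s
V = Q/A = 656.0/74.01 = 8.863 ft/s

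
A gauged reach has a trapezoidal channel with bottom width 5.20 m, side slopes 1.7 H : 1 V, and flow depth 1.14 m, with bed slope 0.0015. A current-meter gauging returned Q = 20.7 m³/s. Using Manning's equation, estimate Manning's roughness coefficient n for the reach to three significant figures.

0.0135

A = (b + z·y)·y = (5.20 + 1.7×1.14)×1.14 = 8.137 m²
P = b + 2y√(1+z²) = 5.20 + 2×1.14×√(1+1.7²) = 9.697 m
R = A/P = 8.137/9.697 = 0.8392 m
n = (1/Q)·A·R^(2/3)·S^(1/2) = (1/20.7) × 8.137 × 0.8897 × 0.03873 = 0.01355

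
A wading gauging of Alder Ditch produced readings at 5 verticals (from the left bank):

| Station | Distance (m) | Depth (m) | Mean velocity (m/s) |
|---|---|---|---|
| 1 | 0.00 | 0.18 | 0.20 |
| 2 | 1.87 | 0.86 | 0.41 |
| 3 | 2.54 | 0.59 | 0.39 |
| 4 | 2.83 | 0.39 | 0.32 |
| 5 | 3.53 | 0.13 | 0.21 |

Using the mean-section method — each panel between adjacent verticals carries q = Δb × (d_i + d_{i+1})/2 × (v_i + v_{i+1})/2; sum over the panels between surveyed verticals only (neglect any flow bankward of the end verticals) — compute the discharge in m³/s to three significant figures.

Panel 1-2: Δb = 1.87 m, d̄ = (0.18+0.86)/2 = 0.52, v̄ = (0.20+0.41)/2 = 0.305 → q = 1.87×0.52×0.305 = 0.2966 m³/s
Panel 2-3: Δb = 0.67 m, d̄ = (0.86+0.59)/2 = 0.725, v̄ = (0.41+0.39)/2 = 0.4 → q = 0.67×0.725×0.4 = 0.1943 m³/s
Panel 3-4: Δb = 0.29 m, d̄ = (0.59+0.39)/2 = 0.49, v̄ = (0.39+0.32)/2 = 0.355 → q = 0.29×0.49×0.355 = 0.05045 m³/s
Panel 4-5: Δb = 0.7 m, d̄ = (0.39+0.13)/2 = 0.26, v̄ = (0.32+0.21)/2 = 0.265 → q = 0.7×0.26×0.265 = 0.04823 m³/s
Q = Σ q = 0.5896 m³/s

0.590 m³/s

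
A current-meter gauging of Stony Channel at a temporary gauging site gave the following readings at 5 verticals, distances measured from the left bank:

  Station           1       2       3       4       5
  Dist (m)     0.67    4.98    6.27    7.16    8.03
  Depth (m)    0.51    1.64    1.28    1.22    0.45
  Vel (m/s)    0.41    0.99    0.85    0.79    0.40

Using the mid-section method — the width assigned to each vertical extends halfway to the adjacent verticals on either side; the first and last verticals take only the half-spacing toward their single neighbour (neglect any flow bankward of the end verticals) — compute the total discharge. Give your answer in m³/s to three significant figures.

7.11 m³/s

w_1 = (4.98 − 0.67)/2 = 2.155 m; q_1 = 0.41 × 0.51 × 2.155 = 0.4506 m³/s
w_2 = (6.27 − 0.67)/2 = 2.8 m; q_2 = 0.99 × 1.64 × 2.8 = 4.546 m³/s
w_3 = (7.16 − 4.98)/2 = 1.09 m; q_3 = 0.85 × 1.28 × 1.09 = 1.186 m³/s
w_4 = (8.03 − 6.27)/2 = 0.88 m; q_4 = 0.79 × 1.22 × 0.88 = 0.8481 m³/s
w_5 = (8.03 − 7.16)/2 = 0.435 m; q_5 = 0.40 × 0.45 × 0.435 = 0.07830 m³/s
Q = Σ qᵢ = 7.109 m³/s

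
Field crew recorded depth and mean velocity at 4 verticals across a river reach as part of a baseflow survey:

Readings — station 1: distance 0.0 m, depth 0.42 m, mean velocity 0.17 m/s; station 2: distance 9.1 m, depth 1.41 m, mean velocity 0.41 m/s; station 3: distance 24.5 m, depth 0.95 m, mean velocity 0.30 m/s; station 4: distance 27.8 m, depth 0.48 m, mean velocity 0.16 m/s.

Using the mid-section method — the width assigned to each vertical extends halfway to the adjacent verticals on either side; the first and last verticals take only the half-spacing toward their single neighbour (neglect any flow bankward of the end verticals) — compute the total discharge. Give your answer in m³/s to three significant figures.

w_1 = (9.1 − 0.0)/2 = 4.55 m; q_1 = 0.17 × 0.42 × 4.55 = 0.3249 m³/s
w_2 = (24.5 − 0.0)/2 = 12.25 m; q_2 = 0.41 × 1.41 × 12.25 = 7.082 m³/s
w_3 = (27.8 − 9.1)/2 = 9.35 m; q_3 = 0.30 × 0.95 × 9.35 = 2.665 m³/s
w_4 = (27.8 − 24.5)/2 = 1.65 m; q_4 = 0.16 × 0.48 × 1.65 = 0.1267 m³/s
Q = Σ qᵢ = 10.20 m³/s

10.2 m³/s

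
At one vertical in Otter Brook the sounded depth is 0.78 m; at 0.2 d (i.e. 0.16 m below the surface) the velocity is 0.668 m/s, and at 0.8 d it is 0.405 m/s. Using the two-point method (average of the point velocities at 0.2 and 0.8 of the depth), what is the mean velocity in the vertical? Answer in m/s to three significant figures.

0.537 m/s

v̄ = (0.668 + 0.405) / 2 = 0.5365 m/s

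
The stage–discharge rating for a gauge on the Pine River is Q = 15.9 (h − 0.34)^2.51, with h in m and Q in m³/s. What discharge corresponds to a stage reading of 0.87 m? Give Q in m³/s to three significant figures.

3.23 m³/s

Q = 15.9 × (0.87 − 0.34)^2.51 = 15.9 × 0.53^2.51 = 3.231 m³/s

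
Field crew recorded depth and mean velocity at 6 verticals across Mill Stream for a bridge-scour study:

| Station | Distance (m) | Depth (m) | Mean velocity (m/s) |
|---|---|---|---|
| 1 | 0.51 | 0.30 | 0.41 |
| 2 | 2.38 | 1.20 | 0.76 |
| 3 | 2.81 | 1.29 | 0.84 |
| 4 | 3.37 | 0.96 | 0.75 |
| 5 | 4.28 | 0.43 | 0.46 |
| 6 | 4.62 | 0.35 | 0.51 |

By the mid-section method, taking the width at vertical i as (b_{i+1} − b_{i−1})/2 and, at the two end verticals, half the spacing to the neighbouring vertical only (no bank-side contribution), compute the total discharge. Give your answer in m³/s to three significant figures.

2.38 m³/s

w_1 = (2.38 − 0.51)/2 = 0.935 m; q_1 = 0.41 × 0.30 × 0.935 = 0.1150 m³/s
w_2 = (2.81 − 0.51)/2 = 1.15 m; q_2 = 0.76 × 1.20 × 1.15 = 1.049 m³/s
w_3 = (3.37 − 2.38)/2 = 0.495 m; q_3 = 0.84 × 1.29 × 0.495 = 0.5364 m³/s
w_4 = (4.28 − 2.81)/2 = 0.735 m; q_4 = 0.75 × 0.96 × 0.735 = 0.5292 m³/s
w_5 = (4.62 − 3.37)/2 = 0.625 m; q_5 = 0.46 × 0.43 × 0.625 = 0.1236 m³/s
w_6 = (4.62 − 4.28)/2 = 0.17 m; q_6 = 0.51 × 0.35 × 0.17 = 0.03035 m³/s
Q = Σ qᵢ = 2.383 m³/s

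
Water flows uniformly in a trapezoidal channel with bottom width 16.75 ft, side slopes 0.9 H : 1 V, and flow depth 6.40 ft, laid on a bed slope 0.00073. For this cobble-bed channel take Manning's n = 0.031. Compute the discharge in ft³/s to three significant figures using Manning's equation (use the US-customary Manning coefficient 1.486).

489 ft³/s

A = (b + z·y)·y = (16.75 + 0.9×6.40)×6.40 = 144.1 ft²
P = b + 2y√(1+z²) = 16.75 + 2×6.40×√(1+0.9²) = 33.97 ft
R = A/P = 144.1/33.97 = 4.241 ft
Q = (1.486/n)·A·R^(2/3)·S^(1/2) = (1.486/0.031) × 144.1 × 4.241^(2/3) × 0.00073^(1/2) = 488.8 ft³/s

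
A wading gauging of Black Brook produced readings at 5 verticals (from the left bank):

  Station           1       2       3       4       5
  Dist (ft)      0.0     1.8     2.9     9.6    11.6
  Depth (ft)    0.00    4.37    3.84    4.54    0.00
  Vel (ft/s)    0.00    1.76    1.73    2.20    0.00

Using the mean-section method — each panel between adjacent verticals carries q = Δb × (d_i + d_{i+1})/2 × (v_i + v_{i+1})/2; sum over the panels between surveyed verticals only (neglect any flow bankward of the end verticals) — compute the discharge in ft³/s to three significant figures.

Panel 1-2: Δb = 1.8 ft, d̄ = (0.00+4.37)/2 = 2.185, v̄ = (0.00+1.76)/2 = 0.88 → q = 1.8×2.185×0.88 = 3.461 ft³/s
Panel 2-3: Δb = 1.1 ft, d̄ = (4.37+3.84)/2 = 4.105, v̄ = (1.76+1.73)/2 = 1.745 → q = 1.1×4.105×1.745 = 7.880 ft³/s
Panel 3-4: Δb = 6.7 ft, d̄ = (3.84+4.54)/2 = 4.19, v̄ = (1.73+2.20)/2 = 1.965 → q = 6.7×4.19×1.965 = 55.16 ft³/s
Panel 4-5: Δb = 2 ft, d̄ = (4.54+0.00)/2 = 2.27, v̄ = (2.20+0.00)/2 = 1.1 → q = 2×2.27×1.1 = 4.994 ft³/s
Q = Σ q = 71.50 ft³/s

71.5 ft³/s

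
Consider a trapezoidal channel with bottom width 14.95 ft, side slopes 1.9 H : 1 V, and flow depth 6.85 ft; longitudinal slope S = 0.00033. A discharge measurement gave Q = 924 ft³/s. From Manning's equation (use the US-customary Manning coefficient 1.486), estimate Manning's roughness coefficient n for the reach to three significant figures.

0.0148

A = (b + z·y)·y = (14.95 + 1.9×6.85)×6.85 = 191.6 ft²
P = b + 2y√(1+z²) = 14.95 + 2×6.85×√(1+1.9²) = 44.37 ft
R = A/P = 191.6/44.37 = 4.318 ft
n = (1.486/Q)·A·R^(2/3)·S^(1/2) = (1.486/924) × 191.6 × 2.652 × 0.01817 = 0.01484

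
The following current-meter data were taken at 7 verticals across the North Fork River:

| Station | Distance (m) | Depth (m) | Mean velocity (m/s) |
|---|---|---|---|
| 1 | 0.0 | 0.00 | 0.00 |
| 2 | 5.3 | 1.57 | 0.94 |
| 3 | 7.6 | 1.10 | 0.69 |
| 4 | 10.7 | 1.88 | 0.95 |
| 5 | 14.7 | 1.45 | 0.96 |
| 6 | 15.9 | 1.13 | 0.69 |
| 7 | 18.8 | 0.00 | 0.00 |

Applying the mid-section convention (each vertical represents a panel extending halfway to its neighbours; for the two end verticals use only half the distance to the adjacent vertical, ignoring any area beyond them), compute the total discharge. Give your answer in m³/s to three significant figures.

w_2 = (7.6 − 0.0)/2 = 3.8 m; q_2 = 0.94 × 1.57 × 3.8 = 5.608 m³/s
w_3 = (10.7 − 5.3)/2 = 2.7 m; q_3 = 0.69 × 1.10 × 2.7 = 2.049 m³/s
w_4 = (14.7 − 7.6)/2 = 3.55 m; q_4 = 0.95 × 1.88 × 3.55 = 6.340 m³/s
w_5 = (15.9 − 10.7)/2 = 2.6 m; q_5 = 0.96 × 1.45 × 2.6 = 3.619 m³/s
w_6 = (18.8 − 14.7)/2 = 2.05 m; q_6 = 0.69 × 1.13 × 2.05 = 1.598 m³/s
Stations 1, 7 contribute zero (depth or velocity is 0).
Q = Σ qᵢ = 19.22 m³/s

19.2 m³/s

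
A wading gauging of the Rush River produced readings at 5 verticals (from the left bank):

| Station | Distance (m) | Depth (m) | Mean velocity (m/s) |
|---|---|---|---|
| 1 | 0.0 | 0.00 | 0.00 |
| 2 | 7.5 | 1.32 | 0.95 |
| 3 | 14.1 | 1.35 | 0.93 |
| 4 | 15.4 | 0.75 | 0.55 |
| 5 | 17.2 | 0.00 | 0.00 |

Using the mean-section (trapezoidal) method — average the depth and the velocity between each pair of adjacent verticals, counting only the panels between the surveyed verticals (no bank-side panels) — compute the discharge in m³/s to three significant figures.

Panel 1-2: Δb = 7.5 m, d̄ = (0.00+1.32)/2 = 0.66, v̄ = (0.00+0.95)/2 = 0.475 → q = 7.5×0.66×0.475 = 2.351 m³/s
Panel 2-3: Δb = 6.6 m, d̄ = (1.32+1.35)/2 = 1.335, v̄ = (0.95+0.93)/2 = 0.94 → q = 6.6×1.335×0.94 = 8.282 m³/s
Panel 3-4: Δb = 1.3 m, d̄ = (1.35+0.75)/2 = 1.05, v̄ = (0.93+0.55)/2 = 0.74 → q = 1.3×1.05×0.74 = 1.010 m³/s
Panel 4-5: Δb = 1.8 m, d̄ = (0.75+0.00)/2 = 0.375, v̄ = (0.55+0.00)/2 = 0.275 → q = 1.8×0.375×0.275 = 0.1856 m³/s
Q = Σ q = 11.83 m³/s

11.8 m³/s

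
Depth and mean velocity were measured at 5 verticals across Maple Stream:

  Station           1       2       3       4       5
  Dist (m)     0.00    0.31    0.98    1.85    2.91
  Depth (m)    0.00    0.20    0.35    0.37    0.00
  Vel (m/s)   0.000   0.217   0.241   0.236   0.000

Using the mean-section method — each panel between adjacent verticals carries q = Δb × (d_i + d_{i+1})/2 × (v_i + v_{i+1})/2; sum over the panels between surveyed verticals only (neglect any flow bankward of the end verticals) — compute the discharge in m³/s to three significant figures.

Panel 1-2: Δb = 0.31 m, d̄ = (0.00+0.20)/2 = 0.1, v̄ = (0.000+0.217)/2 = 0.1085 → q = 0.31×0.1×0.1085 = 0.003364 m³/s
Panel 2-3: Δb = 0.67 m, d̄ = (0.20+0.35)/2 = 0.275, v̄ = (0.217+0.241)/2 = 0.229 → q = 0.67×0.275×0.229 = 0.04219 m³/s
Panel 3-4: Δb = 0.87 m, d̄ = (0.35+0.37)/2 = 0.36, v̄ = (0.241+0.236)/2 = 0.2385 → q = 0.87×0.36×0.2385 = 0.07470 m³/s
Panel 4-5: Δb = 1.06 m, d̄ = (0.37+0.00)/2 = 0.185, v̄ = (0.236+0.000)/2 = 0.118 → q = 1.06×0.185×0.118 = 0.02314 m³/s
Q = Σ q = 0.1434 m³/s

0.143 m³/s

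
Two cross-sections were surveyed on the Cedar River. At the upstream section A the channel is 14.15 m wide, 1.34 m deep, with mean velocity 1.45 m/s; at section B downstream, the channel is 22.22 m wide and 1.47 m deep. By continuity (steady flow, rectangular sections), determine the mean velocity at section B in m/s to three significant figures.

Q = A₁V₁ = (14.15×1.34) × 1.45 = 27.49 m³/s
A₂ = 22.22 × 1.47 = 32.66 m²
V₂ = Q/A₂ = 27.49/32.66 = 0.8417 m/s

0.842 m/s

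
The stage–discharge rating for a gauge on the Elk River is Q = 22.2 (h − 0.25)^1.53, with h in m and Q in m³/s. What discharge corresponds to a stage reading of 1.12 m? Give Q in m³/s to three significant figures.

17.9 m³/s

Q = 22.2 × (1.12 − 0.25)^1.53 = 22.2 × 0.87^1.53 = 17.94 m³/s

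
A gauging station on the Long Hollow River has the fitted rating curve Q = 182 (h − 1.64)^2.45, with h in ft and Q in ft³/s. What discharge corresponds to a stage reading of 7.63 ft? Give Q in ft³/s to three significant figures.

14600 ft³/s

Q = 182 × (7.63 − 1.64)^2.45 = 182 × 5.99^2.45 = 14610 ft³/s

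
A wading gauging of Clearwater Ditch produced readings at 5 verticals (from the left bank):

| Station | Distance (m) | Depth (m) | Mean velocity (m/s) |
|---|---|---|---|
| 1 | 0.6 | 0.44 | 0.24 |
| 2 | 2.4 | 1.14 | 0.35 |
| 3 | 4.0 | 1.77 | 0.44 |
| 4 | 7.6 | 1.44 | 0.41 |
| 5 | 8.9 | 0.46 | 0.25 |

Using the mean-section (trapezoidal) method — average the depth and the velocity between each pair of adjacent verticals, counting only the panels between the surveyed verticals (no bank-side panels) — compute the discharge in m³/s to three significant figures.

4.20 m³/s

Panel 1-2: Δb = 1.8 m, d̄ = (0.44+1.14)/2 = 0.79, v̄ = (0.24+0.35)/2 = 0.295 → q = 1.8×0.79×0.295 = 0.4195 m³/s
Panel 2-3: Δb = 1.6 m, d̄ = (1.14+1.77)/2 = 1.455, v̄ = (0.35+0.44)/2 = 0.395 → q = 1.6×1.455×0.395 = 0.9196 m³/s
Panel 3-4: Δb = 3.6 m, d̄ = (1.77+1.44)/2 = 1.605, v̄ = (0.44+0.41)/2 = 0.425 → q = 3.6×1.605×0.425 = 2.456 m³/s
Panel 4-5: Δb = 1.3 m, d̄ = (1.44+0.46)/2 = 0.95, v̄ = (0.41+0.25)/2 = 0.33 → q = 1.3×0.95×0.33 = 0.4076 m³/s
Q = Σ q = 4.202 m³/s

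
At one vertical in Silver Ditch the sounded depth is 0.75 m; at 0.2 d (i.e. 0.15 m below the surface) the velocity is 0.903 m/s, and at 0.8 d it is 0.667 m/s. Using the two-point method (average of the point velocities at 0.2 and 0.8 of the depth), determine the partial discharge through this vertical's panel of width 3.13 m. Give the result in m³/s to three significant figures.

v̄ = (0.903 + 0.667) / 2 = 0.7850 m/s
q = v̄ × d × w = 0.7850 × 0.75 × 3.13 = 1.843 m³/s

1.84 m³/s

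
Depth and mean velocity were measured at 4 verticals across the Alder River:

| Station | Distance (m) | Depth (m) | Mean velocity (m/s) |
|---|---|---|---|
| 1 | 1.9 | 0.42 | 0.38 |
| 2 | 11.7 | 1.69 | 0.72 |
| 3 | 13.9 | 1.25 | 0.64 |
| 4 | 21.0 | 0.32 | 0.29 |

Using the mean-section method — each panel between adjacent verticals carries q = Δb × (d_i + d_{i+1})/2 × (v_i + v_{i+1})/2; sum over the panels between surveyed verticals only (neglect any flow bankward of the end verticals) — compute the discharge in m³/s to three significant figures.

Panel 1-2: Δb = 9.8 m, d̄ = (0.42+1.69)/2 = 1.055, v̄ = (0.38+0.72)/2 = 0.55 → q = 9.8×1.055×0.55 = 5.686 m³/s
Panel 2-3: Δb = 2.2 m, d̄ = (1.69+1.25)/2 = 1.47, v̄ = (0.72+0.64)/2 = 0.68 → q = 2.2×1.47×0.68 = 2.199 m³/s
Panel 3-4: Δb = 7.1 m, d̄ = (1.25+0.32)/2 = 0.785, v̄ = (0.64+0.29)/2 = 0.465 → q = 7.1×0.785×0.465 = 2.592 m³/s
Q = Σ q = 10.48 m³/s

10.5 m³/s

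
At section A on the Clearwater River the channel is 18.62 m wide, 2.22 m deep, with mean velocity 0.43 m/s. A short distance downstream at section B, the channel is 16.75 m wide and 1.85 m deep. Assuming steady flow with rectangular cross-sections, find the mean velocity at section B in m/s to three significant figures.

0.574 m/s

Q = A₁V₁ = (18.62×2.22) × 0.43 = 17.77 m³/s
A₂ = 16.75 × 1.85 = 30.99 m²
V₂ = Q/A₂ = 17.77/30.99 = 0.5736 m/s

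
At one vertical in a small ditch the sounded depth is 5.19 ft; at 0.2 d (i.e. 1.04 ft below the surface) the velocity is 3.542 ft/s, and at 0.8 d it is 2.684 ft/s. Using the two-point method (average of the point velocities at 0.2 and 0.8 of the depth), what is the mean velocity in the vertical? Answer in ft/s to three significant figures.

v̄ = (3.542 + 2.684) / 2 = 3.113 ft/s

3.11 ft/s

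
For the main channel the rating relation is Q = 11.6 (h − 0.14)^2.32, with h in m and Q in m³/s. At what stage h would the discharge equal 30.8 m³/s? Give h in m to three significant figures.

h − h₀ = (Q/C)^(1/b) = (30.8/11.6)^(1/2.32) = 1.523 m
h = 0.14 + 1.523 = 1.663 m

1.66 m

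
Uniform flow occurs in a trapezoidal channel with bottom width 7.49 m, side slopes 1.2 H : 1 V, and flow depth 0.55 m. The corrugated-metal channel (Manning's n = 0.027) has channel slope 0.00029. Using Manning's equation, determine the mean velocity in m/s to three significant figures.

A = (b + z·y)·y = (7.49 + 1.2×0.55)×0.55 = 4.483 m²
P = b + 2y√(1+z²) = 7.49 + 2×0.55×√(1+1.2²) = 9.208 m
R = A/P = 4.483/9.208 = 0.4868 m
Q = (1/n)·A·R^(2/3)·S^(1/2) = (1/0.027) × 4.483 × 0.4868^(2/3) × 0.00029^(1/2) = 1.750 m³/s
V = Q/A = 1.750/4.483 = 0.3903 m/s

0.390 m/s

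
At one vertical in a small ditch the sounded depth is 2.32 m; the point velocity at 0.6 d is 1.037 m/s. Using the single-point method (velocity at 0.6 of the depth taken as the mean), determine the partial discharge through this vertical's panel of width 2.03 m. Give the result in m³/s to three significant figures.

v̄ = v₀.₆ = 1.037 m/s
q = v̄ × d × w = 1.037 × 2.32 × 2.03 = 4.884 m³/s

4.88 m³/s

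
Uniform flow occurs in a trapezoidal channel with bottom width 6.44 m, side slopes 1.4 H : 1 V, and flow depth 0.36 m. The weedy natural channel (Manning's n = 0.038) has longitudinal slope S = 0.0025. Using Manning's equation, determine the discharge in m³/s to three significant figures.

A = (b + z·y)·y = (6.44 + 1.4×0.36)×0.36 = 2.500 m²
P = b + 2y√(1+z²) = 6.44 + 2×0.36×√(1+1.4²) = 7.679 m
R = A/P = 2.500/7.679 = 0.3256 m
Q = (1/n)·A·R^(2/3)·S^(1/2) = (1/0.038) × 2.500 × 0.3256^(2/3) × 0.0025^(1/2) = 1.557 m³/s

1.56 m³/s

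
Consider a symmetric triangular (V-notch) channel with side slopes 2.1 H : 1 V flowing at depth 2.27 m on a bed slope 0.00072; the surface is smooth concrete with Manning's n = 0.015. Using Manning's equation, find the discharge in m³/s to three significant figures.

A = z·y² = 2.1×2.27² = 10.82 m²
P = 2y√(1+z²) = 2×2.27×√(1+2.1²) = 10.56 m
R = A/P = 10.82/10.56 = 1.025 m
Q = (1/n)·A·R^(2/3)·S^(1/2) = (1/0.015) × 10.82 × 1.025^(2/3) × 0.00072^(1/2) = 19.68 m³/s

19.7 m³/s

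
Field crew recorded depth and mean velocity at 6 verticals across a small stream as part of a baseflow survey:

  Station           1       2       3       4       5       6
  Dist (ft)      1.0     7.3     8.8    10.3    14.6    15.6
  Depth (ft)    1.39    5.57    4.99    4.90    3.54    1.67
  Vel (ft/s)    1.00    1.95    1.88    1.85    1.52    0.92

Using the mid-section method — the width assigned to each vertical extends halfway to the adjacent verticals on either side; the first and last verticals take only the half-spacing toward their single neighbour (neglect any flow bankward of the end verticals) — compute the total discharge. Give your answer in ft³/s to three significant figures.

w_1 = (7.3 − 1.0)/2 = 3.15 ft; q_1 = 1.00 × 1.39 × 3.15 = 4.379 ft³/s
w_2 = (8.8 − 1.0)/2 = 3.9 ft; q_2 = 1.95 × 5.57 × 3.9 = 42.36 ft³/s
w_3 = (10.3 − 7.3)/2 = 1.5 ft; q_3 = 1.88 × 4.99 × 1.5 = 14.07 ft³/s
w_4 = (14.6 − 8.8)/2 = 2.9 ft; q_4 = 1.85 × 4.90 × 2.9 = 26.29 ft³/s
w_5 = (15.6 − 10.3)/2 = 2.65 ft; q_5 = 1.52 × 3.54 × 2.65 = 14.26 ft³/s
w_6 = (15.6 − 14.6)/2 = 0.5 ft; q_6 = 0.92 × 1.67 × 0.5 = 0.7682 ft³/s
Q = Σ qᵢ = 102.1 ft³/s

102 ft³/s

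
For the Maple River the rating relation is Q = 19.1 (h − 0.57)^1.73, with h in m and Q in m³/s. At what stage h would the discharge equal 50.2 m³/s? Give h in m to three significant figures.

2.32 m

h − h₀ = (Q/C)^(1/b) = (50.2/19.1)^(1/1.73) = 1.748 m
h = 0.57 + 1.748 = 2.318 m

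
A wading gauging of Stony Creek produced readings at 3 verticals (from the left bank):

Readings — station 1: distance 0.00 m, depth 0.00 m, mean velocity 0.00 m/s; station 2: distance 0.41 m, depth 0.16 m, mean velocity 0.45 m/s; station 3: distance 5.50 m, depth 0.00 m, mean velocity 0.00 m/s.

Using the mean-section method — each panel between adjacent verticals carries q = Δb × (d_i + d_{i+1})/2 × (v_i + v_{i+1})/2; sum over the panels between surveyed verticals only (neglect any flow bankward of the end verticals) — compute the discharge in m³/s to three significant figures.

0.0990 m³/s

Panel 1-2: Δb = 0.41 m, d̄ = (0.00+0.16)/2 = 0.08, v̄ = (0.00+0.45)/2 = 0.225 → q = 0.41×0.08×0.225 = 0.007380 m³/s
Panel 2-3: Δb = 5.09 m, d̄ = (0.16+0.00)/2 = 0.08, v̄ = (0.45+0.00)/2 = 0.225 → q = 5.09×0.08×0.225 = 0.09162 m³/s
Q = Σ q = 0.09900 m³/s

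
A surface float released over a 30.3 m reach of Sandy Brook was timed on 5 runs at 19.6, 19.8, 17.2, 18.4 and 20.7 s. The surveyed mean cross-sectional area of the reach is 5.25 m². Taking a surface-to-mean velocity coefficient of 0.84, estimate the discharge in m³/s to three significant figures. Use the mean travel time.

t̄ = (19.6 + 19.8 + 17.2 + 18.4 + 20.7) / 5 = 19.14 s
v_surface = L / t̄ = 30.3 / 19.14 = 1.583 m/s
v_mean = 0.84 × 1.583 = 1.330 m/s
Q = A × v_mean = 5.25 × 1.330 = 6.981 m³/s

6.98 m³/s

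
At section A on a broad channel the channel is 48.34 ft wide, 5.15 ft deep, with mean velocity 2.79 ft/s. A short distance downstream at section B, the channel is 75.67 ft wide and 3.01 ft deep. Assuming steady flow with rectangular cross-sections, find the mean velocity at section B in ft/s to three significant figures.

Q = A₁V₁ = (48.34×5.15) × 2.79 = 694.6 ft³/s
A₂ = 75.67 × 3.01 = 227.8 ft²
V₂ = Q/A₂ = 694.6/227.8 = 3.049 ft/s

3.05 ft/s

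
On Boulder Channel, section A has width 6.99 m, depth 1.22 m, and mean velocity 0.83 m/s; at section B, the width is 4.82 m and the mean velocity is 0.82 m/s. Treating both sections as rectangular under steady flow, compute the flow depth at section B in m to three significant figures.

1.79 m

Q = A₁V₁ = (6.99×1.22) × 0.83 = 7.078 m³/s
d₂ = Q/(b₂ V₂) = 7.078/(4.82×0.82) = 1.791 m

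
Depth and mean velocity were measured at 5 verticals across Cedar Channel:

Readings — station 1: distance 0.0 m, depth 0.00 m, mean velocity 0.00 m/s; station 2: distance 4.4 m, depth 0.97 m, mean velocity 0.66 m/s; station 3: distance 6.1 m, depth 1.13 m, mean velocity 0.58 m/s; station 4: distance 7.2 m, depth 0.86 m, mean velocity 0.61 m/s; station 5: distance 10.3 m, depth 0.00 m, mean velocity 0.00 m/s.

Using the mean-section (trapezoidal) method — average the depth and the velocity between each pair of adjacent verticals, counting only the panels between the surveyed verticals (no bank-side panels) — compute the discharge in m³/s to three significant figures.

Panel 1-2: Δb = 4.4 m, d̄ = (0.00+0.97)/2 = 0.485, v̄ = (0.00+0.66)/2 = 0.33 → q = 4.4×0.485×0.33 = 0.7042 m³/s
Panel 2-3: Δb = 1.7 m, d̄ = (0.97+1.13)/2 = 1.05, v̄ = (0.66+0.58)/2 = 0.62 → q = 1.7×1.05×0.62 = 1.107 m³/s
Panel 3-4: Δb = 1.1 m, d̄ = (1.13+0.86)/2 = 0.995, v̄ = (0.58+0.61)/2 = 0.595 → q = 1.1×0.995×0.595 = 0.6512 m³/s
Panel 4-5: Δb = 3.1 m, d̄ = (0.86+0.00)/2 = 0.43, v̄ = (0.61+0.00)/2 = 0.305 → q = 3.1×0.43×0.305 = 0.4066 m³/s
Q = Σ q = 2.869 m³/s

2.87 m³/s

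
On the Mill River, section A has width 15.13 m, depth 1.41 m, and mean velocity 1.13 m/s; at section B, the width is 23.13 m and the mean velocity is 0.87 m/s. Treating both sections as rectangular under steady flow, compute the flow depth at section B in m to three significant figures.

Q = A₁V₁ = (15.13×1.41) × 1.13 = 24.11 m³/s
d₂ = Q/(b₂ V₂) = 24.11/(23.13×0.87) = 1.198 m

1.20 m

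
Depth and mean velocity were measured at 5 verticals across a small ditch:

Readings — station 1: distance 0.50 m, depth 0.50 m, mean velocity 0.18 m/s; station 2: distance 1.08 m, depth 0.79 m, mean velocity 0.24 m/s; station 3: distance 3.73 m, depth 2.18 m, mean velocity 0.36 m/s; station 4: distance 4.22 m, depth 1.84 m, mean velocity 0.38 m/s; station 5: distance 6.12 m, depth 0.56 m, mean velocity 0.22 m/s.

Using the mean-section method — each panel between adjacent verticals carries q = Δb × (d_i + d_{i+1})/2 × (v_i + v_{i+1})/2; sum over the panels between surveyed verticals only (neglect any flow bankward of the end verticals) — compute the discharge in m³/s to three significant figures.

2.31 m³/s

Panel 1-2: Δb = 0.58 m, d̄ = (0.50+0.79)/2 = 0.645, v̄ = (0.18+0.24)/2 = 0.21 → q = 0.58×0.645×0.21 = 0.07856 m³/s
Panel 2-3: Δb = 2.65 m, d̄ = (0.79+2.18)/2 = 1.485, v̄ = (0.24+0.36)/2 = 0.3 → q = 2.65×1.485×0.3 = 1.181 m³/s
Panel 3-4: Δb = 0.49 m, d̄ = (2.18+1.84)/2 = 2.01, v̄ = (0.36+0.38)/2 = 0.37 → q = 0.49×2.01×0.37 = 0.3644 m³/s
Panel 4-5: Δb = 1.9 m, d̄ = (1.84+0.56)/2 = 1.2, v̄ = (0.38+0.22)/2 = 0.3 → q = 1.9×1.2×0.3 = 0.6840 m³/s
Q = Σ q = 2.308 m³/s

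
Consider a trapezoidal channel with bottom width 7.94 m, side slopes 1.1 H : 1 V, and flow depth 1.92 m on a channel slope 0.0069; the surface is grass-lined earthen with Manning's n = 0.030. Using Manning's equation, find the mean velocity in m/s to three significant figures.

3.49 m/s

A = (b + z·y)·y = (7.94 + 1.1×1.92)×1.92 = 19.30 m²
P = b + 2y√(1+z²) = 7.94 + 2×1.92×√(1+1.1²) = 13.65 m
R = A/P = 19.30/13.65 = 1.414 m
Q = (1/n)·A·R^(2/3)·S^(1/2) = (1/0.030) × 19.30 × 1.414^(2/3) × 0.0069^(1/2) = 67.32 m³/s
V = Q/A = 67.32/19.30 = 3.488 m/s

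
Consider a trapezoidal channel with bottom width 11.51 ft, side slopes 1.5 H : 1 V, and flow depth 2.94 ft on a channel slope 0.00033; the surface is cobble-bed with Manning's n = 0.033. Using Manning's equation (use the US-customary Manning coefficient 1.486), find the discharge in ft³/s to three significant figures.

A = (b + z·y)·y = (11.51 + 1.5×2.94)×2.94 = 46.80 ft²
P = b + 2y√(1+z²) = 11.51 + 2×2.94×√(1+1.5²) = 22.11 ft
R = A/P = 46.80/22.11 = 2.117 ft
Q = (1.486/n)·A·R^(2/3)·S^(1/2) = (1.486/0.033) × 46.80 × 2.117^(2/3) × 0.00033^(1/2) = 63.12 ft³/s

63.1 ft³/s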